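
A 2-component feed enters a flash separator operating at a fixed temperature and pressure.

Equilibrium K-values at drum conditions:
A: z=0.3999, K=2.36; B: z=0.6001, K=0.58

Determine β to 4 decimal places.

β = 0.5109

Iterate (Newton) starting at β = 0.5:
  β = 0.5000: g = 0.00469, g' = -0.4317 → β = 0.5109
Converged at β = 0.5109.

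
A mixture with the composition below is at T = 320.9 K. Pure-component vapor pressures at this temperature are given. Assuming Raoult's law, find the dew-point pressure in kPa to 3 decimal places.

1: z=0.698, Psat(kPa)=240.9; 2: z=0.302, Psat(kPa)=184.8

At the dew point ψ → 1, so Σzᵢ/Kᵢ = 1 with Kᵢ = Pᵢˢᵃᵗ/P ⇒ 1/P = Σzᵢ/Pᵢˢᵃᵗ.
1/P = 0.698/240.9 + 0.302/184.8 = 0.004532 ⇒ P = 220.669 kPa

Pdew = 220.669 kPa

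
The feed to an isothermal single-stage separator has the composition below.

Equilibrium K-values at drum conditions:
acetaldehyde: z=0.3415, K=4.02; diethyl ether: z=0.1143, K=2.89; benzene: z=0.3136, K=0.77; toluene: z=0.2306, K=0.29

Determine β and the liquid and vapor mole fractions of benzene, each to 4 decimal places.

Newton–Raphson from β = 0.58:
  β = 0.5800: g = 0.11629, g' = -0.8624 → β = 0.7148
  β = 0.7148: g = -0.00041, g' = -0.8891 → β = 0.7144
Converged at β = 0.7144.
Compositions from xᵢ = zᵢ/(1+β(Kᵢ−1)), yᵢ = Kᵢxᵢ:
  acetaldehyde: x = 0.1082, y = 0.4348
  diethyl ether: x = 0.0486, y = 0.1406
  benzene: x = 0.3753, y = 0.2889
  toluene: x = 0.4680, y = 0.1357

β = 0.7144, x_benzene = 0.3753, y_benzene = 0.2889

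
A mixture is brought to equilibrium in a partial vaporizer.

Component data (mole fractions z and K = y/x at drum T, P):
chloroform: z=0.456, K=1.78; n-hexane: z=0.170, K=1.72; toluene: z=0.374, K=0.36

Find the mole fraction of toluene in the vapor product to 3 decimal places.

y_toluene = 0.196

Iterate (Newton) starting at β = 0.64:
  β = 0.640: g = -0.0844, g' = -0.604 → β = 0.500
  β = 0.500: g = -0.0063, g' = -0.523 → β = 0.488
Converged at β = 0.488.
Compositions from xᵢ = zᵢ/(1+β(Kᵢ−1)), yᵢ = Kᵢxᵢ:
  chloroform: x = 0.330, y = 0.588
  n-hexane: x = 0.126, y = 0.216
  toluene: x = 0.544, y = 0.196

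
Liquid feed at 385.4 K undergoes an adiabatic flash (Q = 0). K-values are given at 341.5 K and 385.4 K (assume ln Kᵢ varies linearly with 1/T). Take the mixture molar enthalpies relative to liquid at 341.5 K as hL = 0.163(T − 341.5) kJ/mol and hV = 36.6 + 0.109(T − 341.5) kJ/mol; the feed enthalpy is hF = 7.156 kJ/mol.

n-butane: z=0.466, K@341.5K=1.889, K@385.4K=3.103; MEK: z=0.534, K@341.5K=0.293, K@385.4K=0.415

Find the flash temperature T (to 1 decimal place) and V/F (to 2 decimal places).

Adiabatic flash: solve Rachford–Rice at each trial T, then check hF = ψ·hV(T) + (1−ψ)·hL(T).
  T = 341.5 K: K = (1.889, 0.293), RR gives ψ = 0.058, H_out = 2.139 kJ/mol
  T = 385.4 K: K = (3.103, 0.415), RR gives ψ = 0.543, H_out = 25.731 kJ/mol
  T = 363.4 K: K = (2.456, 0.352), RR gives ψ = 0.353, H_out = 16.062 kJ/mol
  T = 352.4 K: K = (2.162, 0.322), RR gives ψ = 0.228, H_out = 9.974 kJ/mol
  T = 346.9 K: K = (2.022, 0.307), RR gives ψ = 0.150, H_out = 6.326 kJ/mol
  T = 349.6 K: K = (2.090, 0.314), RR gives ψ = 0.190, H_out = 8.182 kJ/mol
  T = 348.2 K: K = (2.054, 0.311), RR gives ψ = 0.170, H_out = 7.236 kJ/mol
Linear interpolation between T = 346.9 (H_out = 6.326) and T = 348.2 (H_out = 7.236) on hF = 7.156 gives T ≈ 348.1 K, at which ψ = 0.17.

T = 348.1 K, V/F = 0.17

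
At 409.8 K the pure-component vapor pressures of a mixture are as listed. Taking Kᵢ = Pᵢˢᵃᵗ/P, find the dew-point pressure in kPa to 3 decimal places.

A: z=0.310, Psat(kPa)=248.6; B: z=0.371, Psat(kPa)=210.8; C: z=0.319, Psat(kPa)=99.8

At the dew point ψ → 1, so Σzᵢ/Kᵢ = 1 with Kᵢ = Pᵢˢᵃᵗ/P ⇒ 1/P = Σzᵢ/Pᵢˢᵃᵗ.
1/P = 0.310/248.6 + 0.371/210.8 + 0.319/99.8 = 0.006203 ⇒ P = 161.204 kPa

Pdew = 161.204 kPa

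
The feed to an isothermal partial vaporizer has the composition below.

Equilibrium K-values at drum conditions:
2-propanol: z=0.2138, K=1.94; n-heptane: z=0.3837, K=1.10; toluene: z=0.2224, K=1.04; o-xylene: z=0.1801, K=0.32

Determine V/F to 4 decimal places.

Material balance + equilibrium reduce to Σ zᵢ(Kᵢ−1)/(1+V/F(Kᵢ−1)) = 0.
Check two-phase: ΣzᵢKᵢ = 1.1258 > 1 and Σzᵢ/Kᵢ = 1.2357 > 1, so g(0) = 0.1258 > 0 and g(1) = -0.2357 < 0.
Newton–Raphson from V/F = 0.68:
  V/F = 0.6800: g = -0.06061, g' = -0.3622 → V/F = 0.5126
  V/F = 0.5126: g = -0.00717, g' = -0.2861 → V/F = 0.4876
  V/F = 0.4876: g = -0.00009, g' = -0.2790 → V/F = 0.4873
Converged at V/F = 0.4873.

V/F = 0.4873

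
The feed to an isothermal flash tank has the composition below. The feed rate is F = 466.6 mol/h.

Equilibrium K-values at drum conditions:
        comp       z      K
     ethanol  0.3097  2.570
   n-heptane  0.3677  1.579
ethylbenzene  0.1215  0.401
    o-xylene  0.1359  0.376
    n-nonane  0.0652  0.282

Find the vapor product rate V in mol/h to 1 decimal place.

V = 335.7 mol/h

Let ψ = V/F and solve Σ zᵢ(Kᵢ−1)/(1+ψ(Kᵢ−1)) = 0.
g(0) = ΣzᵢKᵢ − 1 = 0.4947 and g(1) = 1 − Σzᵢ/Kᵢ = -0.2490, so a root lies in (0, 1).
Iterate (Newton) starting at ψ = 0.66:
  ψ = 0.6600: g = 0.03930, g' = -0.6423 → ψ = 0.7212
  ψ = 0.7212: g = -0.00119, g' = -0.6839 → ψ = 0.7195
Converged at ψ = 0.7195.
Then V = ψ·F = 0.7195·466.6 = 335.7 mol/h and L = F − V = 130.9 mol/h.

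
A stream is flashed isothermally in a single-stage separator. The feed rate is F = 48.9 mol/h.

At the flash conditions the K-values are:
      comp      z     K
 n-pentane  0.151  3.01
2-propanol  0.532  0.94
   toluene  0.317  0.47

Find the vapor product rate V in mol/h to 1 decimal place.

Let ψ = V/F and solve Σ zᵢ(Kᵢ−1)/(1+ψ(Kᵢ−1)) = 0.
g(0) = ΣzᵢKᵢ − 1 = 0.104 and g(1) = 1 − Σzᵢ/Kᵢ = -0.291, so a root lies in (0, 1).
Newton–Raphson from ψ = 0.65:
  ψ = 0.650: g = -0.1579, g' = -0.324 → ψ = 0.163
  ψ = 0.163: g = 0.0127, g' = -0.455 → ψ = 0.190
  ψ = 0.190: g = 0.0003, g' = -0.431 → ψ = 0.191
Converged at ψ = 0.191.
Then V = ψ·F = 0.1912·48.9 = 9.4 mol/h and L = F − V = 39.5 mol/h.

V = 9.4 mol/h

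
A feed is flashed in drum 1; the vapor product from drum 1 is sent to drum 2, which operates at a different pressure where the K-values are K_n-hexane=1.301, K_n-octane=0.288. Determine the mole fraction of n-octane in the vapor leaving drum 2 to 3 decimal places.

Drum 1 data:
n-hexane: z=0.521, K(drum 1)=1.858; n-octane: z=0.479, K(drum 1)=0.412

Drum 1:
Rachford–Rice: g(ψ₁) = Σ zᵢ(Kᵢ−1)/(1+ψ₁(Kᵢ−1)) = 0.
g(0) = ΣzᵢKᵢ − 1 = 0.165 and g(1) = 1 − Σzᵢ/Kᵢ = -0.443, so a root lies in (0, 1).
Newton iteration, ψ₁⁰ = 0.44:
  ψ₁ = 0.440: g = -0.0554, g' = -0.504 → ψ₁ = 0.330
  ψ₁ = 0.330: g = -0.0010, g' = -0.488 → ψ₁ = 0.328
Converged at ψ₁ = 0.328.
Drum-1 compositions:
  n-hexane: x = 0.407, y = 0.756
  n-octane: x = 0.593, y = 0.244
Drum-2 feed = drum-1 vapor: z₂ = (0.7555, 0.2445).
Drum 2:
Let ψ₂ = V/F and solve Σ zᵢ(Kᵢ−1)/(1+ψ₂(Kᵢ−1)) = 0.
g(0) = ΣzᵢKᵢ − 1 = 0.053 and g(1) = 1 − Σzᵢ/Kᵢ = -0.430, so a root lies in (0, 1).
Newton–Raphson from ψ₂ = 0.67:
  ψ₂ = 0.670: g = -0.1436, g' = -0.501 → ψ₂ = 0.383
  ψ₂ = 0.383: g = -0.0355, g' = -0.289 → ψ₂ = 0.261
  ψ₂ = 0.261: g = -0.0028, g' = -0.246 → ψ₂ = 0.249
Converged at ψ₂ = 0.249.
  n-hexane: x = 0.703, y = 0.914
  n-octane: x = 0.297, y = 0.086

y_n-octane (drum 2) = 0.086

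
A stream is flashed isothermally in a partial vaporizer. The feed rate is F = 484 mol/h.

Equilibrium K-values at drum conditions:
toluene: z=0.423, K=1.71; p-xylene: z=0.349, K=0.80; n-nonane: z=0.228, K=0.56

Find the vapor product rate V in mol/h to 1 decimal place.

V = 278.5 mol/h

Newton–Raphson from ψ = 0.53:
  ψ = 0.530: g = 0.0093, g' = -0.205 → ψ = 0.575
Converged at ψ = 0.575.
Then V = ψ·F = 0.5755·484 = 278.5 mol/h and L = F − V = 205.5 mol/h.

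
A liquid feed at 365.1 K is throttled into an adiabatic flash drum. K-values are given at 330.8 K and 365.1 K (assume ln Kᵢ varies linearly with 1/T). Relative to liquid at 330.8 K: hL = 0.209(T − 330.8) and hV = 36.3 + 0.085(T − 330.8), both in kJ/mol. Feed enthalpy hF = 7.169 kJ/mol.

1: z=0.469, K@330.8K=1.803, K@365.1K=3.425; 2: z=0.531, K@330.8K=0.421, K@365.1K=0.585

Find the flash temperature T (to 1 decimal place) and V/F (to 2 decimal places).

Adiabatic flash: solve Rachford–Rice at each trial T, then check hF = ψ·hV(T) + (1−ψ)·hL(T).
  T = 330.8 K: K = (1.803, 0.421), RR gives ψ = 0.149, H_out = 5.400 kJ/mol
  T = 365.1 K: K = (3.425, 0.585), RR gives ψ = 0.911, H_out = 36.368 kJ/mol
  T = 348.0 K: K = (2.527, 0.501), RR gives ψ = 0.591, H_out = 23.797 kJ/mol
  T = 339.4 K: K = (2.144, 0.460), RR gives ψ = 0.404, H_out = 16.043 kJ/mol
  T = 335.1 K: K = (1.968, 0.440), RR gives ψ = 0.290, H_out = 11.255 kJ/mol
  T = 333.0 K: K = (1.886, 0.431), RR gives ψ = 0.225, H_out = 8.561 kJ/mol
Linear interpolation between T = 330.8 (H_out = 5.400) and T = 333.0 (H_out = 8.561) on hF = 7.169 gives T ≈ 332.0 K, at which ψ = 0.19.

T = 332.0 K, V/F = 0.19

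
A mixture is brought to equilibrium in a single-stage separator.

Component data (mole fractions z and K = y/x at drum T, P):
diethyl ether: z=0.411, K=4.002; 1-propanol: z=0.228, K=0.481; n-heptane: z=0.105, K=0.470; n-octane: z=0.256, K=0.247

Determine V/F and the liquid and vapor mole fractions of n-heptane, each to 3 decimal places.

Material balance + equilibrium reduce to Σ zᵢ(Kᵢ−1)/(1+V/F(Kᵢ−1)) = 0.
g(0) = ΣzᵢKᵢ − 1 = 0.867 and g(1) = 1 − Σzᵢ/Kᵢ = -0.837, so a root lies in (0, 1).
Newton–Raphson from V/F = 0.5:
  V/F = 0.500: g = -0.0514, g' = -1.132 → V/F = 0.455
Converged at V/F = 0.455.
Compositions from xᵢ = zᵢ/(1+V/F(Kᵢ−1)), yᵢ = Kᵢxᵢ:
  diethyl ether: x = 0.174, y = 0.695
  1-propanol: x = 0.298, y = 0.144
  n-heptane: x = 0.138, y = 0.065
  n-octane: x = 0.389, y = 0.096

V/F = 0.455, x_n-heptane = 0.138, y_n-heptane = 0.065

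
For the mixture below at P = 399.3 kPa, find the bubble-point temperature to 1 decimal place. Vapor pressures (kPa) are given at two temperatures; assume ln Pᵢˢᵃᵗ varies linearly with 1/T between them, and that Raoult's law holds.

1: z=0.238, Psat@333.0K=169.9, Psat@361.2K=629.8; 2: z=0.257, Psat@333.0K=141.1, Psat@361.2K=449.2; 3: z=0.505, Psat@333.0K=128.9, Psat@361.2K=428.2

T = 356.6 K

Bubble-point temperature: ΣzᵢPᵢˢᵃᵗ(T) = P. Interpolate ln Pᵢˢᵃᵗ = aᵢ + bᵢ/T.
  T = 333.0 K: ΣzᵢPᵢˢᵃᵗ = 141.79 kPa
  T = 361.2 K: ΣzᵢPᵢˢᵃᵗ = 481.58 kPa
  T = 347.1 K: ΣzᵢPᵢˢᵃᵗ = 267.77 kPa
  T = 354.1 K: ΣzᵢPᵢˢᵃᵗ = 360.41 kPa
  T = 357.6 K: ΣzᵢPᵢˢᵃᵗ = 416.35 kPa
  T = 355.9 K: ΣzᵢPᵢˢᵃᵗ = 388.31 kPa
Interpolating between 355.9 K and 357.6 K gives T ≈ 356.6 K.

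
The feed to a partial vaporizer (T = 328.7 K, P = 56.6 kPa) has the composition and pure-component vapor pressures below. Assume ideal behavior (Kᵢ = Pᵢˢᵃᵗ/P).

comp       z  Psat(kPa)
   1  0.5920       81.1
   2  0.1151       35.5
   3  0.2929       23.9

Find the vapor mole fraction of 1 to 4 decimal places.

Raoult's law: Kᵢ = Pᵢˢᵃᵗ/P = Pᵢˢᵃᵗ/56.6.
  K_1 = 81.1/56.6 = 1.432862, K_2 = 35.5/56.6 = 0.627208, K_3 = 23.9/56.6 = 0.422261
Material balance + equilibrium reduce to Σ zᵢ(Kᵢ−1)/(1+ψ(Kᵢ−1)) = 0.
Feasibility: ΣzᵢKᵢ = 1.0441, Σzᵢ/Kᵢ = 1.2903 — both > 1, two phases present.
Newton–Raphson from ψ = 0.37:
  ψ = 0.3700: g = -0.04412, g' = -0.2621 → ψ = 0.2017
  ψ = 0.2017: g = -0.00225, g' = -0.2378 → ψ = 0.1922
Converged at ψ = 0.1922.
Compositions from xᵢ = zᵢ/(1+ψ(Kᵢ−1)), yᵢ = Kᵢxᵢ:
  1: x = 0.5465, y = 0.7831
  2: x = 0.1240, y = 0.0778
  3: x = 0.3295, y = 0.1391

y_1 = 0.7831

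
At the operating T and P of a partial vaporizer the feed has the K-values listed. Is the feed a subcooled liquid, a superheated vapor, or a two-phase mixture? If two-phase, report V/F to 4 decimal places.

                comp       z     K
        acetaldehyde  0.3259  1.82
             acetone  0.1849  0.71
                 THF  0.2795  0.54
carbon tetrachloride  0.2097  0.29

subcooled liquid

ΣzᵢKᵢ = 0.9362; Σzᵢ/Kᵢ = 1.6802.
Since ΣzᵢKᵢ < 1 the mixture is below its bubble point — single liquid phase.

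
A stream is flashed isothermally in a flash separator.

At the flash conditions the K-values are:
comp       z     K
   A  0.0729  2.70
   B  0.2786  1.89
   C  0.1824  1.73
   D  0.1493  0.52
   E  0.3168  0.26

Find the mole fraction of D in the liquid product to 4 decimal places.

x_D = 0.1747

Let ψ = V/F and solve Σ zᵢ(Kᵢ−1)/(1+ψ(Kᵢ−1)) = 0.
Check two-phase: ΣzᵢKᵢ = 1.1989 > 1 and Σzᵢ/Kᵢ = 1.7854 > 1, so g(0) = 0.1989 > 0 and g(1) = -0.7854 < 0.
Newton iteration, ψ⁰ = 0.68:
  ψ = 0.6800: g = -0.27734, g' = -0.9531 → ψ = 0.3890
  ψ = 0.3890: g = -0.05483, g' = -0.6511 → ψ = 0.3048
  ψ = 0.3048: g = -0.00106, g' = -0.6294 → ψ = 0.3031
Converged at ψ = 0.3031.
Compositions from xᵢ = zᵢ/(1+ψ(Kᵢ−1)), yᵢ = Kᵢxᵢ:
  A: x = 0.0481, y = 0.1299
  B: x = 0.2194, y = 0.4147
  C: x = 0.1494, y = 0.2584
  D: x = 0.1747, y = 0.0909
  E: x = 0.4084, y = 0.1062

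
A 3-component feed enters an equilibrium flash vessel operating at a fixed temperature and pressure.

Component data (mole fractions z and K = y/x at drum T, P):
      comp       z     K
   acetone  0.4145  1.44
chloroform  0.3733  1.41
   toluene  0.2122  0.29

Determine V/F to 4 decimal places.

Newton iteration, V/F⁰ = 0.5:
  V/F = 0.5000: g = 0.04292, g' = -0.3543 → V/F = 0.6212
  V/F = 0.6212: g = -0.00431, g' = -0.4317 → V/F = 0.6112
  V/F = 0.6112: g = -0.00004, g' = -0.4238 → V/F = 0.6111
Converged at V/F = 0.6111.

V/F = 0.6111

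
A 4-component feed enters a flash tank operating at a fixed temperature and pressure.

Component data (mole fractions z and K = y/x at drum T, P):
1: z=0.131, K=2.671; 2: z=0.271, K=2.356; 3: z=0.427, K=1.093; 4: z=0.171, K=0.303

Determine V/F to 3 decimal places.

V/F = 0.858

Iterate (Newton) starting at V/F = 0.5:
  V/F = 0.500: g = 0.1933, g' = -0.485 → V/F = 0.899
  V/F = 0.899: g = -0.0293, g' = -0.758 → V/F = 0.860
  V/F = 0.860: g = -0.0014, g' = -0.689 → V/F = 0.858
Converged at V/F = 0.858.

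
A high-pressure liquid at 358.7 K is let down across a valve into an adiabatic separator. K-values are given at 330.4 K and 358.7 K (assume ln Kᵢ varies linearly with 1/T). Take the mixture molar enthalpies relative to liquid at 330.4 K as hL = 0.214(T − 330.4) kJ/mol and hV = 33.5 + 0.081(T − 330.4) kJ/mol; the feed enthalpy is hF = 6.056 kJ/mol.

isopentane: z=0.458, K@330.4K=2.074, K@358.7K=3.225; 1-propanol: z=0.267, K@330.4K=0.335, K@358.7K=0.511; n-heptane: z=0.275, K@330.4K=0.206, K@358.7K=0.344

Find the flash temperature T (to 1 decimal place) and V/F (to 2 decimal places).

T = 332.7 K, V/F = 0.17

Adiabatic flash: solve Rachford–Rice at each trial T, then check hF = ψ·hV(T) + (1−ψ)·hL(T).
  T = 330.4 K: K = (2.074, 0.335, 0.206), RR gives ψ = 0.122, H_out = 4.083 kJ/mol
  T = 358.7 K: K = (3.225, 0.511, 0.344), RR gives ψ = 0.547, H_out = 22.323 kJ/mol
  T = 344.5 K: K = (2.608, 0.417, 0.269), RR gives ψ = 0.356, H_out = 14.277 kJ/mol
  T = 337.4 K: K = (2.329, 0.374, 0.236), RR gives ψ = 0.249, H_out = 9.606 kJ/mol
  T = 333.9 K: K = (2.199, 0.354, 0.221), RR gives ψ = 0.189, H_out = 6.994 kJ/mol
  T = 332.1 K: K = (2.134, 0.344, 0.213), RR gives ψ = 0.156, H_out = 5.540 kJ/mol
Linear interpolation between T = 332.1 (H_out = 5.540) and T = 333.9 (H_out = 6.994) on hF = 6.056 gives T ≈ 332.7 K, at which ψ = 0.17.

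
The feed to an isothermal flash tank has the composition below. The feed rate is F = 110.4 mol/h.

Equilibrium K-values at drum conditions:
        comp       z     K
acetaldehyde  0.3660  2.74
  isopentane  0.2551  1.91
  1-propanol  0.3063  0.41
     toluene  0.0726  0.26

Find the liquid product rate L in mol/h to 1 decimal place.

Material balance + equilibrium reduce to Σ zᵢ(Kᵢ−1)/(1+V/F(Kᵢ−1)) = 0.
g(0) = ΣzᵢKᵢ − 1 = 0.6345 and g(1) = 1 − Σzᵢ/Kᵢ = -0.2934, so a root lies in (0, 1).
Newton–Raphson from V/F = 0.55:
  V/F = 0.5500: g = 0.12200, g' = -0.7299 → V/F = 0.7171
  V/F = 0.7171: g = -0.00396, g' = -0.7975 → V/F = 0.7122
Converged at V/F = 0.7122.
Then V = V/F·F = 0.7122·110.4 = 78.6 mol/h and L = F − V = 31.8 mol/h.

L = 31.8 mol/h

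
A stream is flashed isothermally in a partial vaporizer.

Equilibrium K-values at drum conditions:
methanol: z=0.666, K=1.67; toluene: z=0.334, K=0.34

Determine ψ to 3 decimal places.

Rachford–Rice: g(ψ) = Σ zᵢ(Kᵢ−1)/(1+ψ(Kᵢ−1)) = 0.
g(0) = ΣzᵢKᵢ − 1 = 0.226 and g(1) = 1 − Σzᵢ/Kᵢ = -0.381, so a root lies in (0, 1).
Binary case is linear: z₁(K₁−1)(1+ψ(K₂−1)) + z₂(K₂−1)(1+ψ(K₁−1)) = 0
⇒ ψ = [z₁(K₁−1)+z₂(K₂−1)] / [−(K₁−1)(K₂−1)] = 0.2258/0.4422 = 0.511

ψ = 0.511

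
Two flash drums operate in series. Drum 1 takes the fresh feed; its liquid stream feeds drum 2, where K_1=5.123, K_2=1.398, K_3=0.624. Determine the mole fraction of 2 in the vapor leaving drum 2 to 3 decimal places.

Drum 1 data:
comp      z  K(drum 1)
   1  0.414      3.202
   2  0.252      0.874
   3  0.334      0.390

Drum 1:
Let ψ₁ = V/F and solve Σ zᵢ(Kᵢ−1)/(1+ψ₁(Kᵢ−1)) = 0.
Check two-phase: ΣzᵢKᵢ = 1.676 > 1 and Σzᵢ/Kᵢ = 1.274 > 1, so g(0) = 0.676 > 0 and g(1) = -0.274 < 0.
Newton iteration, ψ₁⁰ = 0.5:
  ψ₁ = 0.500: g = 0.1069, g' = -0.717 → ψ₁ = 0.649
  ψ₁ = 0.649: g = 0.0034, g' = -0.686 → ψ₁ = 0.654
Converged at ψ₁ = 0.654.
Drum-1 compositions:
  1: x = 0.170, y = 0.543
  2: x = 0.275, y = 0.240
  3: x = 0.556, y = 0.217
Drum-2 feed = drum-1 liquid: z₂ = (0.1697, 0.2746, 0.5557).
Drum 2:
Let ψ₂ = V/F and solve Σ zᵢ(Kᵢ−1)/(1+ψ₂(Kᵢ−1)) = 0.
g(0) = ΣzᵢKᵢ − 1 = 0.600 and g(1) = 1 − Σzᵢ/Kᵢ = -0.120, so a root lies in (0, 1).
Newton–Raphson from ψ₂ = 0.66:
  ψ₂ = 0.660: g = -0.0034, g' = -0.375 → ψ₂ = 0.651
Converged at ψ₂ = 0.651.
  1: x = 0.046, y = 0.236
  2: x = 0.218, y = 0.305
  3: x = 0.736, y = 0.459

y_2 (drum 2) = 0.305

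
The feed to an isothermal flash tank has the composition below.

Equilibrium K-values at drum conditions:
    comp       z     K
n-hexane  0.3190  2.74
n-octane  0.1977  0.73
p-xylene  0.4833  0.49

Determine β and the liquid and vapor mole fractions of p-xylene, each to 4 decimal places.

β = 0.3260, x_p-xylene = 0.5797, y_p-xylene = 0.2840

Let β = V/F and solve Σ zᵢ(Kᵢ−1)/(1+β(Kᵢ−1)) = 0.
Check two-phase: ΣzᵢKᵢ = 1.2552 > 1 and Σzᵢ/Kᵢ = 1.3736 > 1, so g(0) = 0.2552 > 0 and g(1) = -0.3736 < 0.
Iterate (Newton) starting at β = 0.66:
  β = 0.6600: g = -0.17814, g' = -0.5162 → β = 0.3149
  β = 0.3149: g = 0.00659, g' = -0.5987 → β = 0.3259
  β = 0.3259: g = 0.00004, g' = -0.5914 → β = 0.3260
Converged at β = 0.3260.
Compositions from xᵢ = zᵢ/(1+β(Kᵢ−1)), yᵢ = Kᵢxᵢ:
  n-hexane: x = 0.2035, y = 0.5577
  n-octane: x = 0.2168, y = 0.1583
  p-xylene: x = 0.5797, y = 0.2840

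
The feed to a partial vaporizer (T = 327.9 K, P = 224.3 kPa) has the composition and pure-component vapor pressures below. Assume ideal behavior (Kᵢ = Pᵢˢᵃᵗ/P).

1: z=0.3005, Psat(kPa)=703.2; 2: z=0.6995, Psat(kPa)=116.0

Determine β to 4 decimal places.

β = 0.2947

Raoult's law: Kᵢ = Pᵢˢᵃᵗ/P = Pᵢˢᵃᵗ/224.3.
  K_1 = 703.2/224.3 = 3.135087, K_2 = 116.0/224.3 = 0.517165
Iterate (Newton) starting at β = 0.5:
  β = 0.5000: g = -0.13491, g' = -0.6038 → β = 0.2766
  β = 0.2766: g = 0.01359, g' = -0.7587 → β = 0.2945
  β = 0.2945: g = 0.00019, g' = -0.7380 → β = 0.2947
Converged at β = 0.2947.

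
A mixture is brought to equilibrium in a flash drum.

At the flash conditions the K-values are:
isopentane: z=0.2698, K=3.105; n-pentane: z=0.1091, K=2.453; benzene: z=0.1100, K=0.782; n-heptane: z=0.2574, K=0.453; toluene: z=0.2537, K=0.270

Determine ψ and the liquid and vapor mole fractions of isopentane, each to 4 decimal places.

Material balance + equilibrium reduce to Σ zᵢ(Kᵢ−1)/(1+ψ(Kᵢ−1)) = 0.
g(0) = ΣzᵢKᵢ − 1 = 0.3765 and g(1) = 1 − Σzᵢ/Kᵢ = -0.7799, so a root lies in (0, 1).
Newton iteration, ψ⁰ = 0.57:
  ψ = 0.5700: g = -0.20427, g' = -0.8819 → ψ = 0.3384
  ψ = 0.3384: g = -0.00667, g' = -0.8718 → ψ = 0.3307
Converged at ψ = 0.3307.
Compositions from xᵢ = zᵢ/(1+ψ(Kᵢ−1)), yᵢ = Kᵢxᵢ:
  isopentane: x = 0.1591, y = 0.4939
  n-pentane: x = 0.0737, y = 0.1808
  benzene: x = 0.1185, y = 0.0927
  n-heptane: x = 0.3143, y = 0.1424
  toluene: x = 0.3345, y = 0.0903

ψ = 0.3307, x_isopentane = 0.1591, y_isopentane = 0.4939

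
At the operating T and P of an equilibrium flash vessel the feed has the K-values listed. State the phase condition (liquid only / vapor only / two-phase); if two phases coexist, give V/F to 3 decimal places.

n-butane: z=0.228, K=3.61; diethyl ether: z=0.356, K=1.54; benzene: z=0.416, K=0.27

ΣzᵢKᵢ = 1.484; Σzᵢ/Kᵢ = 1.835.
Both exceed 1, so a two-phase solution exists.
Rachford–Rice: g(ψ) = Σ zᵢ(Kᵢ−1)/(1+ψ(Kᵢ−1)) = 0.
Iterate (Newton) starting at ψ = 0.5:
  ψ = 0.500: g = -0.0687, g' = -0.906 → ψ = 0.424
  ψ = 0.424: g = -0.0011, g' = -0.884 → ψ = 0.423
Converged at ψ = 0.423.

two-phase, V/F = 0.423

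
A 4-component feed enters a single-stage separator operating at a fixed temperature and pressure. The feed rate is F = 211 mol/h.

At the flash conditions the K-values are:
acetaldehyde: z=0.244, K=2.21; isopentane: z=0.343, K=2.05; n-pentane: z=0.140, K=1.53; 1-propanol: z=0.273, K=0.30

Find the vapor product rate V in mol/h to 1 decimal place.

V = 160.0 mol/h

Material balance + equilibrium reduce to Σ zᵢ(Kᵢ−1)/(1+V/F(Kᵢ−1)) = 0.
Feasibility: ΣzᵢKᵢ = 1.538, Σzᵢ/Kᵢ = 1.279 — both > 1, two phases present.
Iterate (Newton) starting at V/F = 0.37:
  V/F = 0.370: g = 0.2675, g' = -0.638 → V/F = 0.789
  V/F = 0.789: g = -0.0269, g' = -0.894 → V/F = 0.759
  V/F = 0.759: g = -0.0008, g' = -0.844 → V/F = 0.758
Converged at V/F = 0.758.
Then V = V/F·F = 0.7584·211 = 160.0 mol/h and L = F − V = 51.0 mol/h.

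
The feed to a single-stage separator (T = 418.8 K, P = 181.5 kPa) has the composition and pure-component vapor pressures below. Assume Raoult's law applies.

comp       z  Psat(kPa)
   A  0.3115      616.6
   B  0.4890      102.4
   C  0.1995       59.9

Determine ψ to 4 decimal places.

ψ = 0.3257

Raoult's law: Kᵢ = Pᵢˢᵃᵗ/P = Pᵢˢᵃᵗ/181.5.
  K_A = 616.6/181.5 = 3.397245, K_B = 102.4/181.5 = 0.564187, K_C = 59.9/181.5 = 0.330028
Let ψ = V/F and solve Σ zᵢ(Kᵢ−1)/(1+ψ(Kᵢ−1)) = 0.
Check two-phase: ΣzᵢKᵢ = 1.4000 > 1 and Σzᵢ/Kᵢ = 1.5629 > 1, so g(0) = 0.4000 > 0 and g(1) = -0.5629 < 0.
Newton–Raphson from ψ = 0.52:
  ψ = 0.5200: g = -0.14829, g' = -0.7209 → ψ = 0.3143
  ψ = 0.3143: g = 0.00963, g' = -0.8506 → ψ = 0.3256
  ψ = 0.3256: g = 0.00008, g' = -0.8373 → ψ = 0.3257
Converged at ψ = 0.3257.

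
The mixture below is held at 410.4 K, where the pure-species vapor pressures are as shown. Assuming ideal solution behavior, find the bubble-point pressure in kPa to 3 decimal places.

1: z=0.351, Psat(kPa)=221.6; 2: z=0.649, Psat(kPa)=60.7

Pbub = 117.176 kPa

At the bubble point ψ → 0, so ΣzᵢKᵢ = 1 with Kᵢ = Pᵢˢᵃᵗ/P ⇒ P = ΣzᵢPᵢˢᵃᵗ.
P = 0.351·221.6 + 0.649·60.7 = 117.176 kPa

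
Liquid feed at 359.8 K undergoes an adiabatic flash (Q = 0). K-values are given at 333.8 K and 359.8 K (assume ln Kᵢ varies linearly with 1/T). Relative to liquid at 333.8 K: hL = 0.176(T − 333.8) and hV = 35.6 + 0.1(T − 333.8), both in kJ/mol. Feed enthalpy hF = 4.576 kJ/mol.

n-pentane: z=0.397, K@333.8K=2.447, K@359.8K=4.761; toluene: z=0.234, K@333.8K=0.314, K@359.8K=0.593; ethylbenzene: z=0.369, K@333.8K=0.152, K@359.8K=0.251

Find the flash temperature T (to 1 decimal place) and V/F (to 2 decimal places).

T = 335.3 K, V/F = 0.12

Adiabatic flash: solve Rachford–Rice at each trial T, then check hF = ψ·hV(T) + (1−ψ)·hL(T).
  T = 333.8 K: K = (2.447, 0.314, 0.152), RR gives ψ = 0.089, H_out = 3.152 kJ/mol
  T = 359.8 K: K = (4.761, 0.593, 0.251), RR gives ψ = 0.466, H_out = 20.254 kJ/mol
  T = 346.8 K: K = (3.456, 0.437, 0.197), RR gives ψ = 0.310, H_out = 13.004 kJ/mol
  T = 340.3 K: K = (2.918, 0.371, 0.174), RR gives ψ = 0.213, H_out = 8.639 kJ/mol
  T = 337.1 K: K = (2.678, 0.342, 0.163), RR gives ψ = 0.157, H_out = 6.126 kJ/mol
  T = 335.5 K: K = (2.564, 0.328, 0.157), RR gives ψ = 0.125, H_out = 4.741 kJ/mol
Linear interpolation between T = 333.8 (H_out = 3.152) and T = 335.5 (H_out = 4.741) on hF = 4.576 gives T ≈ 335.3 K, at which ψ = 0.12.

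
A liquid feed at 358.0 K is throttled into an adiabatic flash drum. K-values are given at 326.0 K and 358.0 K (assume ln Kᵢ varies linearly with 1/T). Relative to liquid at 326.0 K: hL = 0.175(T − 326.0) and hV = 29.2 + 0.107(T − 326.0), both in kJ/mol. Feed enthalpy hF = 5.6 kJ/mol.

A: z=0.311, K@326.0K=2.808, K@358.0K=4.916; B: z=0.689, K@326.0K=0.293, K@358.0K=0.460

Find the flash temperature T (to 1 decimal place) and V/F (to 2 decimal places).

Adiabatic flash: solve Rachford–Rice at each trial T, then check hF = ψ·hV(T) + (1−ψ)·hL(T).
  T = 326.0 K: K = (2.808, 0.293), RR gives ψ = 0.059, H_out = 1.717 kJ/mol
  T = 358.0 K: K = (4.916, 0.460), RR gives ψ = 0.400, H_out = 16.409 kJ/mol
  T = 342.0 K: K = (3.764, 0.371), RR gives ψ = 0.245, H_out = 9.693 kJ/mol
  T = 334.0 K: K = (3.263, 0.331), RR gives ψ = 0.160, H_out = 5.988 kJ/mol
  T = 330.0 K: K = (3.030, 0.311), RR gives ψ = 0.112, H_out = 3.946 kJ/mol
  T = 332.0 K: K = (3.145, 0.321), RR gives ψ = 0.137, H_out = 4.987 kJ/mol
Linear interpolation between T = 332.0 (H_out = 4.987) and T = 334.0 (H_out = 5.988) on hF = 5.6 gives T ≈ 333.2 K, at which ψ = 0.15.

T = 333.2 K, V/F = 0.15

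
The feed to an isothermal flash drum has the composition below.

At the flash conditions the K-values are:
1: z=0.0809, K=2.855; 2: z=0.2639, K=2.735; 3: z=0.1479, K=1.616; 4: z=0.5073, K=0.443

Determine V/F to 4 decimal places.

V/F = 0.5016

Newton iteration, V/F⁰ = 0.48:
  V/F = 0.4800: g = 0.01384, g' = -0.6410 → V/F = 0.5016
Converged at V/F = 0.5016.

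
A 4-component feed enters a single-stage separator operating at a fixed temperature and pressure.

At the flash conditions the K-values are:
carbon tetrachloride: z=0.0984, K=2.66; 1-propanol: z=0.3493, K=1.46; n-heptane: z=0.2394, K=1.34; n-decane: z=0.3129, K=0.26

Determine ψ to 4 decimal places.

Let ψ = V/F and solve Σ zᵢ(Kᵢ−1)/(1+ψ(Kᵢ−1)) = 0.
Check two-phase: ΣzᵢKᵢ = 1.1739 > 1 and Σzᵢ/Kᵢ = 1.6584 > 1, so g(0) = 0.1739 > 0 and g(1) = -0.6584 < 0.
Newton–Raphson from ψ = 0.43:
  ψ = 0.4300: g = -0.03914, g' = -0.5335 → ψ = 0.3566
  ψ = 0.3566: g = -0.00133, g' = -0.4998 → ψ = 0.3540
Converged at ψ = 0.3540.

ψ = 0.3540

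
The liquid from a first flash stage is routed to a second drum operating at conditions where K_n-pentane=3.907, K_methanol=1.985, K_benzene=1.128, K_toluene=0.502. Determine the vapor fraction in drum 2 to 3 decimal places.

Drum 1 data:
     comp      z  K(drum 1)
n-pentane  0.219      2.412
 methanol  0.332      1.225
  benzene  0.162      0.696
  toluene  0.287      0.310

V/F (drum 2) = 0.890

Drum 1:
Rachford–Rice: g(ψ₁) = Σ zᵢ(Kᵢ−1)/(1+ψ₁(Kᵢ−1)) = 0.
Feasibility: ΣzᵢKᵢ = 1.137, Σzᵢ/Kᵢ = 1.520 — both > 1, two phases present.
Newton–Raphson from ψ₁ = 0.64:
  ψ₁ = 0.640: g = -0.1880, g' = -0.595 → ψ₁ = 0.324
  ψ₁ = 0.324: g = -0.0278, g' = -0.465 → ψ₁ = 0.264
Converged at ψ₁ = 0.264.
Drum-1 compositions:
  n-pentane: x = 0.160, y = 0.385
  methanol: x = 0.313, y = 0.384
  benzene: x = 0.176, y = 0.123
  toluene: x = 0.351, y = 0.109
Drum-2 feed = drum-1 liquid: z₂ = (0.1595, 0.3134, 0.1761, 0.3510).
Drum 2:
Let ψ₂ = V/F and solve Σ zᵢ(Kᵢ−1)/(1+ψ₂(Kᵢ−1)) = 0.
Feasibility: ΣzᵢKᵢ = 1.620, Σzᵢ/Kᵢ = 1.054 — both > 1, two phases present.
Iterate (Newton) starting at ψ₂ = 0.5:
  ψ₂ = 0.500: g = 0.1842, g' = -0.517 → ψ₂ = 0.856
  ψ₂ = 0.856: g = 0.0160, g' = -0.467 → ψ₂ = 0.890
Converged at ψ₂ = 0.890.
  n-pentane: x = 0.044, y = 0.174
  methanol: x = 0.167, y = 0.331
  benzene: x = 0.158, y = 0.178
  toluene: x = 0.630, y = 0.316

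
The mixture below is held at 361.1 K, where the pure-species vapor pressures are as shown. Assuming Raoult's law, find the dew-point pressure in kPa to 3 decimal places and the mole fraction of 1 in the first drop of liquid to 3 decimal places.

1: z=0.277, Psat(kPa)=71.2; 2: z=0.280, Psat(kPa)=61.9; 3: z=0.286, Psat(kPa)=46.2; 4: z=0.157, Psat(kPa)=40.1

Pdew = 53.997 kPa, x_1 = 0.210

At the dew point ψ → 1, so Σzᵢ/Kᵢ = 1 with Kᵢ = Pᵢˢᵃᵗ/P ⇒ 1/P = Σzᵢ/Pᵢˢᵃᵗ.
1/P = 0.277/71.2 + 0.280/61.9 + 0.286/46.2 + 0.157/40.1 = 0.018520 ⇒ P = 53.997 kPa
xᵢ = zᵢP/Pᵢˢᵃᵗ ⇒ x_1 = 0.277·53.997/71.2 = 0.210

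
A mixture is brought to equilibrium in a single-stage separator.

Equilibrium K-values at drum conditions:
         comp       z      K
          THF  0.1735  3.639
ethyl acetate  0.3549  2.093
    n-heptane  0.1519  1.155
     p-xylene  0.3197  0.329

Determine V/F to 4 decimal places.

V/F = 0.6966

Iterate (Newton) starting at V/F = 0.5:
  V/F = 0.5000: g = 0.14725, g' = -0.7310 → V/F = 0.7014
  V/F = 0.7014: g = -0.00386, g' = -0.8012 → V/F = 0.6966
Converged at V/F = 0.6966.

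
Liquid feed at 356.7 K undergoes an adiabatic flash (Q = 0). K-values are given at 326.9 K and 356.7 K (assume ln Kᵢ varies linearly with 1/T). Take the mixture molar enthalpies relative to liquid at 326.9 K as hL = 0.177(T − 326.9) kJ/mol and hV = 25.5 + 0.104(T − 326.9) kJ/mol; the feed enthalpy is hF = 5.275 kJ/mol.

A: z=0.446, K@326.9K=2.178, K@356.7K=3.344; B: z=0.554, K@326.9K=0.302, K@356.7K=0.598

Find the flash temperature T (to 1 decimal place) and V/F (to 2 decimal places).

Adiabatic flash: solve Rachford–Rice at each trial T, then check hF = ψ·hV(T) + (1−ψ)·hL(T).
  T = 326.9 K: K = (2.178, 0.302), RR gives ψ = 0.169, H_out = 4.301 kJ/mol
  T = 356.7 K: K = (3.344, 0.598), RR gives ψ = 0.873, H_out = 25.639 kJ/mol
  T = 341.8 K: K = (2.724, 0.431), RR gives ψ = 0.463, H_out = 13.940 kJ/mol
  T = 334.4 K: K = (2.444, 0.363), RR gives ψ = 0.316, H_out = 9.217 kJ/mol
  T = 330.6 K: K = (2.307, 0.331), RR gives ψ = 0.243, H_out = 6.777 kJ/mol
  T = 328.8 K: K = (2.244, 0.317), RR gives ψ = 0.207, H_out = 5.590 kJ/mol
Linear interpolation between T = 326.9 (H_out = 4.301) and T = 328.8 (H_out = 5.590) on hF = 5.275 gives T ≈ 328.3 K, at which ψ = 0.20.

T = 328.3 K, V/F = 0.20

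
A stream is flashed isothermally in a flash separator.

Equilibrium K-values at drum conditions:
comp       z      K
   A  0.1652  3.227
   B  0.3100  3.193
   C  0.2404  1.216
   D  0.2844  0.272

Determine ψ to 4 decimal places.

Let ψ = V/F and solve Σ zᵢ(Kᵢ−1)/(1+ψ(Kᵢ−1)) = 0.
g(0) = ΣzᵢKᵢ − 1 = 0.8926 and g(1) = 1 − Σzᵢ/Kᵢ = -0.3916, so a root lies in (0, 1).
Newton iteration, ψ⁰ = 0.3:
  ψ = 0.3000: g = 0.41448, g' = -1.0935 → ψ = 0.6790
  ψ = 0.6790: g = 0.05539, g' = -0.9685 → ψ = 0.7362
  ψ = 0.7362: g = -0.00200, g' = -1.0441 → ψ = 0.7343
Converged at ψ = 0.7343.

ψ = 0.7343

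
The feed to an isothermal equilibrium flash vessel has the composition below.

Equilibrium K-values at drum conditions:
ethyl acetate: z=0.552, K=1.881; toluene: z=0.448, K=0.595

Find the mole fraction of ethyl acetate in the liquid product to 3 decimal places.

Material balance + equilibrium reduce to Σ zᵢ(Kᵢ−1)/(1+β(Kᵢ−1)) = 0.
g(0) = ΣzᵢKᵢ − 1 = 0.305 and g(1) = 1 − Σzᵢ/Kᵢ = -0.046, so a root lies in (0, 1).
Newton–Raphson from β = 0.5:
  β = 0.500: g = 0.1101, g' = -0.322 → β = 0.842
  β = 0.842: g = 0.0039, g' = -0.310 → β = 0.854
Converged at β = 0.854.
Compositions from xᵢ = zᵢ/(1+β(Kᵢ−1)), yᵢ = Kᵢxᵢ:
  ethyl acetate: x = 0.315, y = 0.592
  toluene: x = 0.685, y = 0.408

x_ethyl acetate = 0.315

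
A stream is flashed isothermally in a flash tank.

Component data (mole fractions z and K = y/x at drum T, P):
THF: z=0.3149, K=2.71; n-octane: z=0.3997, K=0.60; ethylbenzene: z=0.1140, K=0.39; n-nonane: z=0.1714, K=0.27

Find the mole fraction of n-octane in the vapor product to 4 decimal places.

Material balance + equilibrium reduce to Σ zᵢ(Kᵢ−1)/(1+V/F(Kᵢ−1)) = 0.
g(0) = ΣzᵢKᵢ − 1 = 0.1839 and g(1) = 1 − Σzᵢ/Kᵢ = -0.7095, so a root lies in (0, 1).
Newton–Raphson from V/F = 0.5:
  V/F = 0.5000: g = -0.20666, g' = -0.6819 → V/F = 0.1969
  V/F = 0.1969: g = 0.00413, g' = -0.7701 → V/F = 0.2023
Converged at V/F = 0.2023.
Compositions from xᵢ = zᵢ/(1+V/F(Kᵢ−1)), yᵢ = Kᵢxᵢ:
  THF: x = 0.2340, y = 0.6341
  n-octane: x = 0.4349, y = 0.2609
  ethylbenzene: x = 0.1300, y = 0.0507
  n-nonane: x = 0.2011, y = 0.0543

y_n-octane = 0.2609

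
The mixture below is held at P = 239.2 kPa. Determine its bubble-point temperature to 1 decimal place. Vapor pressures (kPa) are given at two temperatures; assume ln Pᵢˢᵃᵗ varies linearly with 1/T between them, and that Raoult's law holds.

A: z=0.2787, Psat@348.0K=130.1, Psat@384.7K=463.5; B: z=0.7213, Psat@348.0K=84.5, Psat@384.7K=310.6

Bubble-point temperature: ΣzᵢPᵢˢᵃᵗ(T) = P. Interpolate ln Pᵢˢᵃᵗ = aᵢ + bᵢ/T.
  T = 348.0 K: ΣzᵢPᵢˢᵃᵗ = 97.21 kPa
  T = 384.7 K: ΣzᵢPᵢˢᵃᵗ = 353.21 kPa
  T = 366.4 K: ΣzᵢPᵢˢᵃᵗ = 191.71 kPa
  T = 375.5 K: ΣzᵢPᵢˢᵃᵗ = 261.73 kPa
  T = 370.9 K: ΣzᵢPᵢˢᵃᵗ = 224.05 kPa
  T = 373.2 K: ΣzᵢPᵢˢᵃᵗ = 242.27 kPa
Interpolating between 370.9 K and 373.2 K gives T ≈ 372.8 K.

T = 372.8 K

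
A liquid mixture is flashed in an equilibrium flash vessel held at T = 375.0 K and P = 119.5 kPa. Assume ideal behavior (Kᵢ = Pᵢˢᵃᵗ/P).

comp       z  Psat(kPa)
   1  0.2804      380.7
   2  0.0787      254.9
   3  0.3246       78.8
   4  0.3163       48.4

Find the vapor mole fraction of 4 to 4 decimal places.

y_4 = 0.1708

Raoult's law: Kᵢ = Pᵢˢᵃᵗ/P = Pᵢˢᵃᵗ/119.5.
  K_1 = 380.7/119.5 = 3.185774, K_2 = 254.9/119.5 = 2.133054, K_3 = 78.8/119.5 = 0.659414, K_4 = 48.4/119.5 = 0.405021
Rachford–Rice: g(ψ) = Σ zᵢ(Kᵢ−1)/(1+ψ(Kᵢ−1)) = 0.
Check two-phase: ΣzᵢKᵢ = 1.4033 > 1 and Σzᵢ/Kᵢ = 1.3981 > 1, so g(0) = 0.4033 > 0 and g(1) = -0.3981 < 0.
Newton–Raphson from ψ = 0.4:
  ψ = 0.4000: g = 0.01340, g' = -0.6725 → ψ = 0.4199
  ψ = 0.4199: g = 0.00012, g' = -0.6608 → ψ = 0.4201
Converged at ψ = 0.4201.
Compositions from xᵢ = zᵢ/(1+ψ(Kᵢ−1)), yᵢ = Kᵢxᵢ:
  1: x = 0.1462, y = 0.4657
  2: x = 0.0533, y = 0.1137
  3: x = 0.3788, y = 0.2498
  4: x = 0.4217, y = 0.1708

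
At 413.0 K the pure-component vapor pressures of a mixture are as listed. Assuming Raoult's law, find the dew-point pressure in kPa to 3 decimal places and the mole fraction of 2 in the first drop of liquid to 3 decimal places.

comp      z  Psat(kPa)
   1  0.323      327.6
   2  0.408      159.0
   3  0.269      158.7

Pdew = 190.584 kPa, x_2 = 0.489

At the dew point ψ → 1, so Σzᵢ/Kᵢ = 1 with Kᵢ = Pᵢˢᵃᵗ/P ⇒ 1/P = Σzᵢ/Pᵢˢᵃᵗ.
1/P = 0.323/327.6 + 0.408/159.0 + 0.269/158.7 = 0.005247 ⇒ P = 190.584 kPa
xᵢ = zᵢP/Pᵢˢᵃᵗ ⇒ x_2 = 0.408·190.584/159.0 = 0.489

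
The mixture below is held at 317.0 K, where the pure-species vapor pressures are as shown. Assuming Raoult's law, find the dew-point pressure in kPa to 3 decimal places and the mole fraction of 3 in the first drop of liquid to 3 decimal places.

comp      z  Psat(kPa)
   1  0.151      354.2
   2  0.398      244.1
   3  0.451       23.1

Pdew = 46.338 kPa, x_3 = 0.905

At the dew point ψ → 1, so Σzᵢ/Kᵢ = 1 with Kᵢ = Pᵢˢᵃᵗ/P ⇒ 1/P = Σzᵢ/Pᵢˢᵃᵗ.
1/P = 0.151/354.2 + 0.398/244.1 + 0.451/23.1 = 0.021581 ⇒ P = 46.338 kPa
xᵢ = zᵢP/Pᵢˢᵃᵗ ⇒ x_3 = 0.451·46.338/23.1 = 0.905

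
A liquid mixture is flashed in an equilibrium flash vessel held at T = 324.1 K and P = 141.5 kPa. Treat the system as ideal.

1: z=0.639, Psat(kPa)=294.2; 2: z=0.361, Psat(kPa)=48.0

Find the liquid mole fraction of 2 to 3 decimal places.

Raoult's law: Kᵢ = Pᵢˢᵃᵗ/P = Pᵢˢᵃᵗ/141.5.
  K_1 = 294.2/141.5 = 2.07915, K_2 = 48.0/141.5 = 0.33922
Let β = V/F and solve Σ zᵢ(Kᵢ−1)/(1+β(Kᵢ−1)) = 0.
g(0) = ΣzᵢKᵢ − 1 = 0.451 and g(1) = 1 − Σzᵢ/Kᵢ = -0.372, so a root lies in (0, 1).
Binary case is linear: z₁(K₁−1)(1+β(K₂−1)) + z₂(K₂−1)(1+β(K₁−1)) = 0
⇒ β = [z₁(K₁−1)+z₂(K₂−1)] / [−(K₁−1)(K₂−1)] = 0.4510/0.7131 = 0.633
Compositions from xᵢ = zᵢ/(1+β(Kᵢ−1)), yᵢ = Kᵢxᵢ:
  1: x = 0.380, y = 0.790
  2: x = 0.620, y = 0.210

x_2 = 0.620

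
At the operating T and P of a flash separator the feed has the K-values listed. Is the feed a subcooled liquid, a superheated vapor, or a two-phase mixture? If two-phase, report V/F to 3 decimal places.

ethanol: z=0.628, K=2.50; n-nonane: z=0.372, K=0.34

ΣzᵢKᵢ = 1.696; Σzᵢ/Kᵢ = 1.345.
Both exceed 1, so a two-phase solution exists.
Material balance + equilibrium reduce to Σ zᵢ(Kᵢ−1)/(1+ψ(Kᵢ−1)) = 0.
Binary case is linear: z₁(K₁−1)(1+ψ(K₂−1)) + z₂(K₂−1)(1+ψ(K₁−1)) = 0
⇒ ψ = [z₁(K₁−1)+z₂(K₂−1)] / [−(K₁−1)(K₂−1)] = 0.6965/0.9900 = 0.704

two-phase, V/F = 0.704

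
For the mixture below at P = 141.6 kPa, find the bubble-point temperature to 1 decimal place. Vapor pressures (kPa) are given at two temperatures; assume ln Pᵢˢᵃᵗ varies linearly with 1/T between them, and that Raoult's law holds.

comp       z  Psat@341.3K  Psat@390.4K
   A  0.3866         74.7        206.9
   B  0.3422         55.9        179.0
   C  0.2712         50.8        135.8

Bubble-point temperature: ΣzᵢPᵢˢᵃᵗ(T) = P. Interpolate ln Pᵢˢᵃᵗ = aᵢ + bᵢ/T.
  T = 341.3 K: ΣzᵢPᵢˢᵃᵗ = 61.78 kPa
  T = 390.4 K: ΣzᵢPᵢˢᵃᵗ = 178.07 kPa
  T = 365.9 K: ΣzᵢPᵢˢᵃᵗ = 108.72 kPa
  T = 378.1 K: ΣzᵢPᵢˢᵃᵗ = 140.10 kPa
  T = 384.2 K: ΣzᵢPᵢˢᵃᵗ = 158.09 kPa
  T = 381.1 K: ΣzᵢPᵢˢᵃᵗ = 148.74 kPa
  T = 379.6 K: ΣzᵢPᵢˢᵃᵗ = 144.37 kPa
Interpolating between 378.1 K and 379.6 K gives T ≈ 378.6 K.

T = 378.6 K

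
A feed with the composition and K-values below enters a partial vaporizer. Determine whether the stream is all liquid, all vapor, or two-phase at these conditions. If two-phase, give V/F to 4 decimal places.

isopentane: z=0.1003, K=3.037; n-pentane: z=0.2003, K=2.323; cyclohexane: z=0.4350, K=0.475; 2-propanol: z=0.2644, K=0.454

ΣzᵢKᵢ = 1.0966; Σzᵢ/Kᵢ = 1.6174.
Both exceed 1, so a two-phase solution exists.
Rachford–Rice: g(ψ) = Σ zᵢ(Kᵢ−1)/(1+ψ(Kᵢ−1)) = 0.
Iterate (Newton) starting at ψ = 0.5:
  ψ = 0.5000: g = -0.24752, g' = -0.5987 → ψ = 0.0866
  ψ = 0.0866: g = 0.02067, g' = -0.8014 → ψ = 0.1124
  ψ = 0.1124: g = 0.00047, g' = -0.7662 → ψ = 0.1130
Converged at ψ = 0.1130.

two-phase, V/F = 0.1130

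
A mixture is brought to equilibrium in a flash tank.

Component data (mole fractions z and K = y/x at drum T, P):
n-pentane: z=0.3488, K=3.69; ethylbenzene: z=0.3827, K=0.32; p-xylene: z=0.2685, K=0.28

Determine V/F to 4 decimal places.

V/F = 0.2586

Material balance + equilibrium reduce to Σ zᵢ(Kᵢ−1)/(1+V/F(Kᵢ−1)) = 0.
Feasibility: ΣzᵢKᵢ = 1.4847, Σzᵢ/Kᵢ = 2.2494 — both > 1, two phases present.
Iterate (Newton) starting at V/F = 0.37:
  V/F = 0.3700: g = -0.14100, g' = -1.2085 → V/F = 0.2533
  V/F = 0.2533: g = 0.00717, g' = -1.3592 → V/F = 0.2586
Converged at V/F = 0.2586.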